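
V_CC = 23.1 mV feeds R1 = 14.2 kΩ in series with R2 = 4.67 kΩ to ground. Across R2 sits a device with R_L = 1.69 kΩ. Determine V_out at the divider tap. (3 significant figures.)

The load sits in parallel with R2, giving an effective lower resistance R2' = R2·R_L/(R2+R_L) = 1.241 kΩ.
Now apply the divider: V_out = 23.1 × 0.08037 = 1.856 mV.

V_out ≈ 1.86 mV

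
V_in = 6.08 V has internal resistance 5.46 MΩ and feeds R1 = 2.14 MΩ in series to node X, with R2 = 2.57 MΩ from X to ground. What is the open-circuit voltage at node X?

R1' = 5.46 + 2.14 = 7.600 MΩ (source resistance + R1).
V_th is the unloaded tap voltage: V_in · R2/(R1'+R2) = 6.08 × 0.2527 = 1.536 V.

V_th ≈ 1.54 V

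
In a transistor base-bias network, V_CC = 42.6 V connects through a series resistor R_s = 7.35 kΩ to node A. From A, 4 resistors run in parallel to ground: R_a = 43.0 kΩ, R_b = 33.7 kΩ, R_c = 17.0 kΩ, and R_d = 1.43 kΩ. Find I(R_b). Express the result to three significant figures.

I ≈ 0.182 mA

Combine the parallel branches: R_p = (1/43.0 + 1/33.7 + 1/17.0 + 1/1.43)⁻¹ = 1.233 kΩ.
Node voltage V_A = V_CC · R_p/(R_s + R_p) = 42.6 × 0.1437 = 6.120 V.
Branch current I = V_A/R_b = 6.120/33.7 = 0.1816 mA.
(Check via current divider: I_total = 4.963 mA; share G_k/ΣG = 0.03659 → same result.)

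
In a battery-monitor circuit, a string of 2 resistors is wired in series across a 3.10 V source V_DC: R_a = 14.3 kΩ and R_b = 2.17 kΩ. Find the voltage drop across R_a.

V ≈ 2.69 V

Series total: ΣR = 14.3 + 2.17 = 16.47 kΩ.
By the voltage-divider rule, V = 3.10 × 14.30/16.47 = 2.692 V.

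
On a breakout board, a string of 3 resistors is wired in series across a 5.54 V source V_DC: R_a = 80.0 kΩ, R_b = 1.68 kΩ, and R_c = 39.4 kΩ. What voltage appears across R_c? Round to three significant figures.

V ≈ 1.80 V

ΣR = 80.0 + 1.68 + 39.4 = 121.1 kΩ.
Voltage divider: V = V_DC · (39.40 / 121.1) = 5.54 × 0.3254 = 1.803 V.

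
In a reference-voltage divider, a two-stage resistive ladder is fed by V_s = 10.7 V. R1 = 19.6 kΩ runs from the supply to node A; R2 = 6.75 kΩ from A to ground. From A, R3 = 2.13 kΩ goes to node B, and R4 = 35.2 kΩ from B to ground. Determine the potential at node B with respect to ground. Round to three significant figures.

V_B ≈ 2.28 V

Looking into the second stage from A: R3 + R4 = 37.33 kΩ appears in parallel with R2.
Effective lower resistance at A: R2 ‖ 37.33 = 5.716 kΩ.
So V_A = 10.7 × 0.2258 = 2.416 V.
V_B = V_A × 0.9429 = 2.278 V.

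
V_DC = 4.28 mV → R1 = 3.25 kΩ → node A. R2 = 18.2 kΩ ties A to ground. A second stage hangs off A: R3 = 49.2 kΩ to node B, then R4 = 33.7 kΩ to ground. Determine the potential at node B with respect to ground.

V_B ≈ 1.43 mV

Node A sees R2 in parallel with the series input of stage 2, R3 + R4 = 82.90 kΩ.
Effective lower resistance at A: R2 ‖ 82.90 = 14.92 kΩ.
First divider: V_A = V_DC · 14.92/(3.25 + 14.92) = 3.515 mV.
Stage 2 is unloaded, so V_B = V_A · R4/(R3+R4) = 3.515 × 33.7/82.90 = 1.429 mV.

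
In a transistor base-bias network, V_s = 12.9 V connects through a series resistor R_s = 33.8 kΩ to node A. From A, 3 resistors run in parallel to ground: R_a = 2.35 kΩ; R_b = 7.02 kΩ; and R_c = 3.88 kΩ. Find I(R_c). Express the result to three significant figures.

Parallel bank: R_p = 1/(1/2.35 + 1/7.02 + 1/3.88) = 1.211 kΩ.
V_A = 12.9 × 1.211/35.01 = 0.4462 V.
I(R_c) = V_A / R_c = 0.4462/3.88 = 0.1150 mA.
(Check via current divider: I_total = 0.3685 mA; share G_k/ΣG = 0.3121 → same result.)

I ≈ 0.115 mA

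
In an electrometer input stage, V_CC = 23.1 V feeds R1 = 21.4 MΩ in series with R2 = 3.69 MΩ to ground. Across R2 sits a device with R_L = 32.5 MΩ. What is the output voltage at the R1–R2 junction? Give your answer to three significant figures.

V_out ≈ 3.10 V

R2 ‖ R_L = (3.69 × 32.5)/(3.69 + 32.5) = 3.314 MΩ.
Now apply the divider: V_out = 23.1 × 0.1341 = 3.097 V.
(Unloaded it would be 3.40 V; the load pulls it down.)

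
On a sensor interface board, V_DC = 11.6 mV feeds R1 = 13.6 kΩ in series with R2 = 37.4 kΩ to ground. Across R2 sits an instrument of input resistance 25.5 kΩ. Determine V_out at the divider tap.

R2 ‖ R_L = (37.4 × 25.5)/(37.4 + 25.5) = 15.16 kΩ.
Now apply the divider: V_out = 11.6 × 0.5272 = 6.115 mV.

V_out ≈ 6.12 mV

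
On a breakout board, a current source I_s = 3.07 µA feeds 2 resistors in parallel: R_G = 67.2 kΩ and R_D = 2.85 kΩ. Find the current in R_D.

For two parallel branches, I_k = I_s · (other R)/(sum of R).
I(R_D) = 3.07 × 67.2/(67.2 + 2.85) = 3.07 × 0.9593 = 2.945 µA.

I ≈ 2.95 µA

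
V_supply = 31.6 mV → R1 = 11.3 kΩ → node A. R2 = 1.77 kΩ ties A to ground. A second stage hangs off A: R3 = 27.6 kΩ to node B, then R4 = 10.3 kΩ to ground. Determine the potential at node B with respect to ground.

The second stage (R3 + R4 = 37.90 kΩ) loads node A in parallel with R2.
R2 ‖ (R3+R4) = 1.691 kΩ.
V_A = 31.6 × 1.691/(11.3 + 1.691) = 4.113 mV.
Then the unloaded second divider: V_B = V_A × R4/(R3+R4) = 4.113 × 0.2718 = 1.118 mV.

V_B ≈ 1.12 mV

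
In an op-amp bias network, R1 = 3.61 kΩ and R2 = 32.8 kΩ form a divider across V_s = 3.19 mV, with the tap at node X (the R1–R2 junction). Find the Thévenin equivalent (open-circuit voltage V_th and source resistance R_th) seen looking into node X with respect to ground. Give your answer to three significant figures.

With X open, the divider is unloaded: V_th = 3.19 × 32.8/36.41 = 2.874 mV.
Zeroing V_s shorts the top of R1 to ground, so R_th = R1 ‖ R2 = 3.252 kΩ.

V_th ≈ 2.87 mV, R_th ≈ 3.25 kΩ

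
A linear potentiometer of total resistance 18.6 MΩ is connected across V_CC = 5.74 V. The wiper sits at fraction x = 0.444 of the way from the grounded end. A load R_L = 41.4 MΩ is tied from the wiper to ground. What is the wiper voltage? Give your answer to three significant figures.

The pot divides into 10.34 MΩ above the wiper and 8.258 MΩ below.
(x·R_p) ‖ R_L = 6.885 MΩ.
V_out = 5.74 × 6.885/(10.34 + 6.885) = 2.294 V.
(Unloaded: V_out = x·V_CC = 2.55 V.)

V_out ≈ 2.29 V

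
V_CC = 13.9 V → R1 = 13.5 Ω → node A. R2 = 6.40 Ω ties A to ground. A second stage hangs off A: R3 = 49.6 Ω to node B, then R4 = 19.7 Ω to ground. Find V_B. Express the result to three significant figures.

V_B ≈ 1.20 V

Node A sees R2 in parallel with the series input of stage 2, R3 + R4 = 69.30 Ω.
Effective lower resistance at A: R2 ‖ 69.30 = 5.859 Ω.
V_A = 13.9 × 5.859/(13.5 + 5.859) = 4.207 V.
V_B = V_A × 0.2843 = 1.196 V.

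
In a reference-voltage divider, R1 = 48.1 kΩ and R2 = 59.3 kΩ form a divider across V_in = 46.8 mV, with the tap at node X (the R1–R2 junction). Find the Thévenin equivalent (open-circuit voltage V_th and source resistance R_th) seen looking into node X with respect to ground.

V_th ≈ 25.8 mV, R_th ≈ 26.6 kΩ

With X open, the divider is unloaded: V_th = 46.8 × 59.3/107.4 = 25.84 mV.
With V_in suppressed (replaced by a short), R_th = R1 ‖ R2 = (48.10 × 59.3)/(48.10 + 59.3) = 26.56 kΩ.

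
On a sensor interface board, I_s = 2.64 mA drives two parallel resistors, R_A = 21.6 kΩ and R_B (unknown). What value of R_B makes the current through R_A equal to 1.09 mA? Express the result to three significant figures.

R_B ≈ 15.2 kΩ

In a two-way split, I_A/I_s = R_B/(R_A + R_B).
1.09/2.64 = R_B/(R_A + R_B) → R_B = R_A · (0.4129)/(1 − 0.4129) = 21.6 × 0.7032 = 15.19 kΩ.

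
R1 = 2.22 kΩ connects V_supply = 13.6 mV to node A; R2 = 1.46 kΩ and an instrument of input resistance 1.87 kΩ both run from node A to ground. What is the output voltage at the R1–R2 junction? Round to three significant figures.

The load sits in parallel with R2, giving an effective lower resistance R2' = R2·R_L/(R2+R_L) = 0.8199 kΩ.
Then V_out = V_supply · R2'/(R1 + R2') = 13.6 × 0.8199/3.040 = 3.668 mV.

V_out ≈ 3.67 mV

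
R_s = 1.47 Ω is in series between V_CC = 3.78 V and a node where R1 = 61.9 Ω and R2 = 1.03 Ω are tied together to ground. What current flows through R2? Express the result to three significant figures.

I ≈ 1.50 A

Parallel bank: R_p = 1/(1/61.9 + 1/1.03) = 1.013 Ω.
V_A = 3.78 × 1.013/2.483 = 1.542 V.
Branch current I = V_A/R2 = 1.542/1.03 = 1.497 A.
(Check via current divider: I_total = 1.522 A; share G_k/ΣG = 0.9836 → same result.)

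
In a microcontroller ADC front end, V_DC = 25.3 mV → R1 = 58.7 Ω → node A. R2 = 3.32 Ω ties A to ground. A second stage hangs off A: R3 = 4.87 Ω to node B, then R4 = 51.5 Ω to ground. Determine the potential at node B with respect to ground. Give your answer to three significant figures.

V_B ≈ 1.17 mV

Node A sees R2 in parallel with the series input of stage 2, R3 + R4 = 56.37 Ω.
Effective lower resistance at A: R2 ‖ 56.37 = 3.135 Ω.
First divider: V_A = V_DC · 3.135/(58.7 + 3.135) = 1.283 mV.
Then the unloaded second divider: V_B = V_A × R4/(R3+R4) = 1.283 × 0.9136 = 1.172 mV.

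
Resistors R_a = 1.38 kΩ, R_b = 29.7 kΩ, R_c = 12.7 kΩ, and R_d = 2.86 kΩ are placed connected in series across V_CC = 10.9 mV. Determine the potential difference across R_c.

Total series resistance ΣR = 1.38 + 29.7 + 12.7 + 2.86 = 46.64 kΩ.
Voltage divider: V = V_CC · (12.70 / 46.64) = 10.9 × 0.2723 = 2.968 mV.

V ≈ 2.97 mV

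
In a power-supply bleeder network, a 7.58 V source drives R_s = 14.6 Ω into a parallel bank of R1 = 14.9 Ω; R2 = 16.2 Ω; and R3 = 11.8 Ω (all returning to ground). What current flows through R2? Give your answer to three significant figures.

Equivalent of the parallel group: R_p = 4.682 Ω.
Node voltage V_A = V_CC · R_p/(R_s + R_p) = 7.58 × 0.2428 = 1.841 V.
Branch current I = V_A/R2 = 1.841/16.2 = 0.1136 A.

I ≈ 0.114 A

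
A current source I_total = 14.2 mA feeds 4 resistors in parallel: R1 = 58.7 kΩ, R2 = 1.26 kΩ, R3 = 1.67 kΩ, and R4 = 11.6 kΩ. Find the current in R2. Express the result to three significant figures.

Conductances: ΣG = 1/58.7 + 1/1.26 + 1/1.67 + 1/11.6 = 1.496 (1/kΩ).
R2 takes the fraction G_k/ΣG = 0.7937/1.496 = 0.5306, so I = 14.2 × 0.5306 = 7.535 mA.

I ≈ 7.53 mA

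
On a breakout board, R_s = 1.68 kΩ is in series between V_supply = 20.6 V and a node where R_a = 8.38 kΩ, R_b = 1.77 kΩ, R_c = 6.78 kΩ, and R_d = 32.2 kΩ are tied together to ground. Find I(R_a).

Combine the parallel branches: R_p = (1/8.38 + 1/1.77 + 1/6.78 + 1/32.2)⁻¹ = 1.159 kΩ.
Node voltage V_A = V_supply · R_p/(R_s + R_p) = 20.6 × 0.4082 = 8.410 V.
I(R_a) = V_A / R_a = 8.410/8.38 = 1.004 mA.

I ≈ 1.00 mA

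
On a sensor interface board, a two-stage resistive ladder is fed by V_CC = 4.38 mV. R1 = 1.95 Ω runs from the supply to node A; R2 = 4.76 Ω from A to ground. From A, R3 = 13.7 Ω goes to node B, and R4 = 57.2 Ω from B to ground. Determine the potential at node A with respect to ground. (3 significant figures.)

Looking into the second stage from A: R3 + R4 = 70.90 Ω appears in parallel with R2.
Effective lower resistance at A: R2 ‖ 70.90 = 4.461 Ω.
First divider: V_A = V_CC · 4.461/(1.95 + 4.461) = 3.048 mV.

V_A ≈ 3.05 mV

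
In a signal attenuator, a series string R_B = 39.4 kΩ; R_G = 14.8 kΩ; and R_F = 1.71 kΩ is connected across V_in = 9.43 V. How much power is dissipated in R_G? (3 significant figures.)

The common current is I = 9.43/55.91 = 0.1687 mA.
V(R_G) = I·R = 2.496 V; P = V·I = 2.496 × 0.1687 = 0.4210 mW.

P ≈ 0.421 mW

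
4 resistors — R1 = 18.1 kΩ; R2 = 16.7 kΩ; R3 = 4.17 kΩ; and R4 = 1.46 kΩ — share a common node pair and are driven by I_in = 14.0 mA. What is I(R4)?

I ≈ 9.22 mA

Total conductance ΣG = 1/18.1 + 1/16.7 + 1/4.17 + 1/1.46 = 1.040 (units of 1/kΩ).
Current divider: I(R4) = I_in · G_k/ΣG = 14.0 × (0.6849/1.040) = 14.0 × 0.6587 = 9.221 mA.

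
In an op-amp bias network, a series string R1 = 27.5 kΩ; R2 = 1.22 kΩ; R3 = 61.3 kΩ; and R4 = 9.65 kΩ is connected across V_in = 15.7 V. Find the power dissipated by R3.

Series current I = V_in/ΣR = 15.7/99.67 = 0.1575 mA.
P(R3) = I²·R3 = (0.1575)² × 61.3 = 1.521 mW.

P ≈ 1.52 mW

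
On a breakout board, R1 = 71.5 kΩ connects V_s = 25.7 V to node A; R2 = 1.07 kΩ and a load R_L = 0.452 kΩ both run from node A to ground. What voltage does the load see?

V_out ≈ 0.114 V

R2 ‖ R_L = (1.07 × 0.452)/(1.07 + 0.452) = 0.3178 kΩ.
Voltage divider with the loaded lower leg: V_out = 25.7 × 0.3178/(71.5 + 0.3178) = 25.7 × 0.004425 = 0.1137 V.
(Unloaded it would be 0.379 V; the load pulls it down.)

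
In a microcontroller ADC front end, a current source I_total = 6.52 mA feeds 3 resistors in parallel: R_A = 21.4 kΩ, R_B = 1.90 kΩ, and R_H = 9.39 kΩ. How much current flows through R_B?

I ≈ 5.05 mA

Conductances: ΣG = 1/21.4 + 1/1.90 + 1/9.39 = 0.6795 (1/kΩ).
By the current-divider rule, I = I_total · G_k/ΣG = 6.52 × 0.7745 = 5.050 mA.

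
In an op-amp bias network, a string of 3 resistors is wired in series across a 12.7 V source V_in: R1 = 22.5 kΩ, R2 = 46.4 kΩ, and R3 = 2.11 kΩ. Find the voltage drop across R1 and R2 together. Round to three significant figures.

Total series resistance ΣR = 22.5 + 46.4 + 2.11 = 71.01 kΩ.
R_{R1..R2} = 22.5 + 46.4 = 68.90 kΩ.
By the voltage-divider rule, V = 12.7 × 68.90/71.01 = 12.32 V.

V ≈ 12.3 V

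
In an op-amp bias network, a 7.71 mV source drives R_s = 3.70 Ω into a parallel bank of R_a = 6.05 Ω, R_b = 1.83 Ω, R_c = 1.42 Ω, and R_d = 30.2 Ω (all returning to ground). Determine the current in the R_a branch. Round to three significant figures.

Parallel bank: R_p = 1/(1/6.05 + 1/1.83 + 1/1.42 + 1/30.2) = 0.6901 Ω.
Node voltage V_A = V_DC · R_p/(R_s + R_p) = 7.71 × 0.1572 = 1.212 mV.
Branch current I = V_A/R_a = 1.212/6.05 = 0.2003 mA.
(Check via current divider: I_total = 1.756 mA; share G_k/ΣG = 0.1141 → same result.)

I ≈ 0.200 mA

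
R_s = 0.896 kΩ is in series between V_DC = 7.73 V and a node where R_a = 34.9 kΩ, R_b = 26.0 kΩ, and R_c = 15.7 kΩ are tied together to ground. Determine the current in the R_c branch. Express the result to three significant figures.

I ≈ 0.441 mA

Parallel bank: R_p = 1/(1/34.9 + 1/26.0 + 1/15.7) = 7.645 kΩ.
V_A = 7.73 × 7.645/8.541 = 6.919 V.
I(R_c) = V_A / R_c = 6.919/15.7 = 0.4407 mA.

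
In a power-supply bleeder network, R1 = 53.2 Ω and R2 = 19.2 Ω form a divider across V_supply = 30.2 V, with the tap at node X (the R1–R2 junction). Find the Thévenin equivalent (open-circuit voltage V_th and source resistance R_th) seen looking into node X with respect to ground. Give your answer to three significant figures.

V_th ≈ 8.01 V, R_th ≈ 14.1 Ω

V_th is the unloaded tap voltage: V_supply · R2/(R1+R2) = 30.2 × 0.2652 = 8.009 V.
With V_supply suppressed (replaced by a short), R_th = R1 ‖ R2 = (53.20 × 19.2)/(53.20 + 19.2) = 14.11 Ω.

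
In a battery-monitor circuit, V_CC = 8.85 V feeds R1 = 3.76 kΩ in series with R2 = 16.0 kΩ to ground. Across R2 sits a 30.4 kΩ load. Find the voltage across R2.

V_out ≈ 6.51 V

First combine the lower leg with the load: R2 ‖ R_L = 10.48 kΩ.
Voltage divider with the loaded lower leg: V_out = 8.85 × 10.48/(3.76 + 10.48) = 8.85 × 0.7360 = 6.514 V.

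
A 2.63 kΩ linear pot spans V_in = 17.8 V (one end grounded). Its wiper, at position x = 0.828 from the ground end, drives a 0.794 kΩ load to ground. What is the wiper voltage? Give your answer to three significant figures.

V_out ≈ 10.0 V

The pot divides into 0.4524 kΩ above the wiper and 2.178 kΩ below.
Lower segment in parallel with the load: 2.178 ‖ 0.794 = 0.5818 kΩ.
Loaded-divider output: V_out = 17.8 × 0.5626 = 10.01 V.
(Unloaded: V_out = x·V_in = 14.7 V.)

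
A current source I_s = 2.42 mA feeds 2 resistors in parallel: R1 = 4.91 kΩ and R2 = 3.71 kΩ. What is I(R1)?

I ≈ 1.04 mA

With just two branches, the current splits inversely with resistance.
So I = 2.42 × 3.71/8.620 = 1.042 mA.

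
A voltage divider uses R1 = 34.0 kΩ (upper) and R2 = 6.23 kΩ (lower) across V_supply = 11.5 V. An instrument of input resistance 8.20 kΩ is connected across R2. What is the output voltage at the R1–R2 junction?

V_out ≈ 1.08 V

The load sits in parallel with R2, giving an effective lower resistance R2' = R2·R_L/(R2+R_L) = 3.540 kΩ.
Then V_out = V_supply · R2'/(R1 + R2') = 11.5 × 3.540/37.54 = 1.085 V.
(Unloaded it would be 1.78 V; the load pulls it down.)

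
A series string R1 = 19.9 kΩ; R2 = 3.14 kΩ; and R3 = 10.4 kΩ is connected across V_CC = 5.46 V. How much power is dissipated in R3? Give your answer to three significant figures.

ΣR = 33.44 kΩ → I = 5.46/33.44 = 0.1633 mA.
P = I²R = 0.02666 × 10.4 = 0.2773 mW.

P ≈ 0.277 mW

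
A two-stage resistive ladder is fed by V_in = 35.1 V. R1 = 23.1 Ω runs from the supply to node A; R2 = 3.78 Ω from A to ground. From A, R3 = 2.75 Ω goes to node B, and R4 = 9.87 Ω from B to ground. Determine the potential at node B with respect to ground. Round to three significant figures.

V_B ≈ 3.07 V

Node A sees R2 in parallel with the series input of stage 2, R3 + R4 = 12.62 Ω.
R2 ‖ (R3+R4) = 2.909 Ω.
So V_A = 35.1 × 0.1118 = 3.925 V.
Then the unloaded second divider: V_B = V_A × R4/(R3+R4) = 3.925 × 0.7821 = 3.070 V.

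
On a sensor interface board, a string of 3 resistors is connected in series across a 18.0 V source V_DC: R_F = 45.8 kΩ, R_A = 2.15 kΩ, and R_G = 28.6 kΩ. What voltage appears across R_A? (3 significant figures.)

V ≈ 0.506 V

ΣR = 45.8 + 2.15 + 28.6 = 76.55 kΩ.
V = V_DC · R/ΣR = 18.0 × 0.02809 = 0.5056 V.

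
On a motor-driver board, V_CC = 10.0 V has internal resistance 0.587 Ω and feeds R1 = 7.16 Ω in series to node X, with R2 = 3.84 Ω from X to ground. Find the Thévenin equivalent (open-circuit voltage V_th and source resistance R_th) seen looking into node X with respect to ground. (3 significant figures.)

R1' = 0.587 + 7.16 = 7.747 Ω (source resistance + R1).
With X open, the divider is unloaded: V_th = 10.0 × 3.84/11.59 = 3.314 V.
With V_CC suppressed (replaced by a short), R_th = R1' ‖ R2 = (7.747 × 3.84)/(7.747 + 3.84) = 2.567 Ω.

V_th ≈ 3.31 V, R_th ≈ 2.57 Ω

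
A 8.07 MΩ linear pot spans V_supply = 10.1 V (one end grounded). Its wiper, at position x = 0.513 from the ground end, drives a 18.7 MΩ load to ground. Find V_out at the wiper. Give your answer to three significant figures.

The pot divides into 3.930 MΩ above the wiper and 4.140 MΩ below.
R_L loads the lower segment: effective lower R = 3.390 MΩ.
V_out = 10.1 × 3.390/(3.930 + 3.390) = 4.677 V.
(Unloaded: V_out = x·V_supply = 5.18 V.)

V_out ≈ 4.68 V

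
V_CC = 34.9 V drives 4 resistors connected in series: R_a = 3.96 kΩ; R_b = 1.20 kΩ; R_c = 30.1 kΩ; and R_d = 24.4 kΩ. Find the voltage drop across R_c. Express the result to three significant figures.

V ≈ 17.6 V

Total series resistance ΣR = 3.96 + 1.20 + 30.1 + 24.4 = 59.66 kΩ.
V = V_CC · R/ΣR = 34.9 × 0.5045 = 17.61 V.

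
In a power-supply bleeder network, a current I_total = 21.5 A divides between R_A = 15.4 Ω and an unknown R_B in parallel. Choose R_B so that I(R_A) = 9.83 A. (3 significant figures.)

R_B ≈ 13.0 Ω

The fraction through R_A equals R_B/(R_A+R_B).
9.83/21.5 = R_B/(R_A + R_B) → R_B = R_A · (0.4572)/(1 − 0.4572) = 15.4 × 0.8423 = 12.97 Ω.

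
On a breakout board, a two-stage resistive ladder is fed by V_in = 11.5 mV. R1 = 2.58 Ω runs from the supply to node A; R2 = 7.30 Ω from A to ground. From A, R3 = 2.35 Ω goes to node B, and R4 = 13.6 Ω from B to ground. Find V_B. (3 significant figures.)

V_B ≈ 6.47 mV

Node A sees R2 in parallel with the series input of stage 2, R3 + R4 = 15.95 Ω.
R2 ‖ (R3+R4) = 5.008 Ω.
V_A = 11.5 × 5.008/(2.58 + 5.008) = 7.590 mV.
Stage 2 is unloaded, so V_B = V_A · R4/(R3+R4) = 7.590 × 13.6/15.95 = 6.472 mV.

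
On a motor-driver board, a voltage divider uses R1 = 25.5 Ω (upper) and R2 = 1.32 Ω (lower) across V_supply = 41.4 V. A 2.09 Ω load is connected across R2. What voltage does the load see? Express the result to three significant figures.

V_out ≈ 1.27 V

First combine the lower leg with the load: R2 ‖ R_L = 0.8090 Ω.
Then V_out = V_supply · R2'/(R1 + R2') = 41.4 × 0.8090/26.31 = 1.273 V.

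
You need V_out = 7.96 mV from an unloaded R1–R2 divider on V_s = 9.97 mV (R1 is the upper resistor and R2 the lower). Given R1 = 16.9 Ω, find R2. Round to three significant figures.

R2 ≈ 66.9 Ω

Required fraction k = V_out/V_s = 0.7984.
Rearranging, R2 = R1·k/(1−k) = 16.9 × 3.960 = 66.93 Ω.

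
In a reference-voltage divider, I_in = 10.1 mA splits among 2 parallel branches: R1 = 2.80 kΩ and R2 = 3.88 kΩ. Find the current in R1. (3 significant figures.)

I ≈ 5.87 mA

Two-branch current divider: I_k = I_in · R_other/(R_1 + R_2).
I(R1) = 10.1 × 3.88/(2.80 + 3.88) = 10.1 × 0.5808 = 5.866 mA.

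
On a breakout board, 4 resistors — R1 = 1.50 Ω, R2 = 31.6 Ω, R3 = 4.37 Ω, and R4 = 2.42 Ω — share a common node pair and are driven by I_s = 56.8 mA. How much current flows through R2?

I ≈ 1.34 mA

Conductances: ΣG = 1/1.50 + 1/31.6 + 1/4.37 + 1/2.42 = 1.340 (1/Ω).
By the current-divider rule, I = I_s · G_k/ΣG = 56.8 × 0.02361 = 1.341 mA.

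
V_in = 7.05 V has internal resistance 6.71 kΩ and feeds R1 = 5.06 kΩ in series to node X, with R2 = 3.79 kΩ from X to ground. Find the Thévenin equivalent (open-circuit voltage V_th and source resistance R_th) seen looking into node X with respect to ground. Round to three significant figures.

V_th ≈ 1.72 V, R_th ≈ 2.87 kΩ

R1' = 6.71 + 5.06 = 11.77 kΩ (source resistance + R1).
V_th is the unloaded tap voltage: V_in · R2/(R1'+R2) = 7.05 × 0.2436 = 1.717 V.
Zeroing V_in shorts the top of R1' to ground, so R_th = R1' ‖ R2 = 2.867 kΩ.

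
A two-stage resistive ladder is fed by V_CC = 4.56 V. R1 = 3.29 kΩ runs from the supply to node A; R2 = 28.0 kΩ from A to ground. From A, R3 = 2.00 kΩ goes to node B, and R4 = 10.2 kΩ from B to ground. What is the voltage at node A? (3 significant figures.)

Looking into the second stage from A: R3 + R4 = 12.20 kΩ appears in parallel with R2.
R2 ‖ (R3+R4) = 8.498 kΩ.
So V_A = 4.56 × 0.7209 = 3.287 V.

V_A ≈ 3.29 V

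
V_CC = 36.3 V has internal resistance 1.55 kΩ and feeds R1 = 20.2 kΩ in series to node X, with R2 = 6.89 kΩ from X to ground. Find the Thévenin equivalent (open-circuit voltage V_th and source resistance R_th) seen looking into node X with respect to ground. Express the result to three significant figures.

R1' = 1.55 + 20.2 = 21.75 kΩ (source resistance + R1).
With X open, the divider is unloaded: V_th = 36.3 × 6.89/28.64 = 8.733 V.
Looking into X with the source shorted: R_th = R1'·R2/(R1'+R2) = 21.75 × 6.89/28.64 = 5.232 kΩ.

V_th ≈ 8.73 V, R_th ≈ 5.23 kΩ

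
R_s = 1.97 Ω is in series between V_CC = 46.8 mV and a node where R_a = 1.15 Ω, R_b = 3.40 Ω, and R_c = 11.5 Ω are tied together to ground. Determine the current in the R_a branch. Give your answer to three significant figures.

I ≈ 11.7 mA

Equivalent of the parallel group: R_p = 0.7996 Ω.
Node voltage V_A = V_CC · R_p/(R_s + R_p) = 46.8 × 0.2887 = 13.51 mV.
I(R_a) = V_A / R_a = 13.51/1.15 = 11.75 mA.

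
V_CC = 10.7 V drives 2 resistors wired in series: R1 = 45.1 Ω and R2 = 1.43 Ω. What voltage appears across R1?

ΣR = 45.1 + 1.43 = 46.53 Ω.
Voltage divider: V = V_CC · (45.10 / 46.53) = 10.7 × 0.9693 = 10.37 V.

V ≈ 10.4 V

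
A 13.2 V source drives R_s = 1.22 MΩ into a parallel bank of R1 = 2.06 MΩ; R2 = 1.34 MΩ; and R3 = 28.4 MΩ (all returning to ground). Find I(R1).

Combine the parallel branches: R_p = (1/2.06 + 1/1.34 + 1/28.4)⁻¹ = 0.7893 MΩ.
Node voltage V_A = V_in · R_p/(R_s + R_p) = 13.2 × 0.3928 = 5.185 V.
I(R1) = V_A / R1 = 5.185/2.06 = 2.517 µA.

I ≈ 2.52 µA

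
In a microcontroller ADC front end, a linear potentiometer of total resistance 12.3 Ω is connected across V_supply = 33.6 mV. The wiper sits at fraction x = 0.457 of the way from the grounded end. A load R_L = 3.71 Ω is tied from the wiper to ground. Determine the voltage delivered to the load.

V_out ≈ 8.42 mV

Lower segment x·R_p = 5.621 Ω; upper segment (1−x)·R_p = 6.679 Ω.
R_L loads the lower segment: effective lower R = 2.235 Ω.
Then V_out = V_supply · 2.235/(6.679 + 2.235) = 8.424 mV.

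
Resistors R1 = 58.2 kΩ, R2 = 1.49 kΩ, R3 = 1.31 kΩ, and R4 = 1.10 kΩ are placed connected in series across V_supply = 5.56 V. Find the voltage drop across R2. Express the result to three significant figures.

V ≈ 0.133 V

Total series resistance ΣR = 58.2 + 1.49 + 1.31 + 1.10 = 62.10 kΩ.
Voltage divider: V = V_supply · (1.490 / 62.10) = 5.56 × 0.02399 = 0.1334 V.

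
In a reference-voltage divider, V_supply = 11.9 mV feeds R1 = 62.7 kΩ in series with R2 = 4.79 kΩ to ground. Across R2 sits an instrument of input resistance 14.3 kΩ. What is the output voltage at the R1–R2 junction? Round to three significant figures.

R2 ‖ R_L = (4.79 × 14.3)/(4.79 + 14.3) = 3.588 kΩ.
Voltage divider with the loaded lower leg: V_out = 11.9 × 3.588/(62.7 + 3.588) = 11.9 × 0.05413 = 0.6441 mV.
(Unloaded it would be 0.845 mV; the load pulls it down.)

V_out ≈ 0.644 mV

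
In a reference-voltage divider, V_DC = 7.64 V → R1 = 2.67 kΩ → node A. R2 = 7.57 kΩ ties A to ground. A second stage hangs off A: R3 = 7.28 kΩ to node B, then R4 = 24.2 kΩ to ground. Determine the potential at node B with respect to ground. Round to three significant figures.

V_B ≈ 4.09 V

The second stage (R3 + R4 = 31.48 kΩ) loads node A in parallel with R2.
R2 ‖ (R3+R4) = 6.103 kΩ.
First divider: V_A = V_DC · 6.103/(2.67 + 6.103) = 5.315 V.
V_B = V_A × 0.7687 = 4.086 V.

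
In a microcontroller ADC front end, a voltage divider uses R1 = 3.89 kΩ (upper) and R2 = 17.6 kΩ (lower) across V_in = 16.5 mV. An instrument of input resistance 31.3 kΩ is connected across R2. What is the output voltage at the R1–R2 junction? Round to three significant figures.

The load sits in parallel with R2, giving an effective lower resistance R2' = R2·R_L/(R2+R_L) = 11.27 kΩ.
Now apply the divider: V_out = 16.5 × 0.7433 = 12.26 mV.
(Unloaded it would be 13.5 mV; the load pulls it down.)

V_out ≈ 12.3 mV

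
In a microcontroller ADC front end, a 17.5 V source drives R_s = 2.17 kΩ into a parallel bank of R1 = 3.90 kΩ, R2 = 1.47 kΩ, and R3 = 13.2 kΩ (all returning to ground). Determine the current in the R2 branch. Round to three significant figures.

I ≈ 3.72 mA

Parallel bank: R_p = 1/(1/3.90 + 1/1.47 + 1/13.2) = 0.9877 kΩ.
V_A = 17.5 × 0.9877/3.158 = 5.474 V.
Branch current I = V_A/R2 = 5.474/1.47 = 3.724 mA.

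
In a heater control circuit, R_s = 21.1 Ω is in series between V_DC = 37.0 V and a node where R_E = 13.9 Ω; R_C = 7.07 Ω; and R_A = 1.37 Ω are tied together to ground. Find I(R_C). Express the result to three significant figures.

Combine the parallel branches: R_p = (1/13.9 + 1/7.07 + 1/1.37)⁻¹ = 1.060 Ω.
V_A = 37.0 × 1.060/22.16 = 1.770 V.
I(R_C) = V_A / R_C = 1.770/7.07 = 0.2504 A.
(Equivalently: I_total = 1.670 A, then current-divider fraction G_k/ΣG = 0.1499.)

I ≈ 0.250 A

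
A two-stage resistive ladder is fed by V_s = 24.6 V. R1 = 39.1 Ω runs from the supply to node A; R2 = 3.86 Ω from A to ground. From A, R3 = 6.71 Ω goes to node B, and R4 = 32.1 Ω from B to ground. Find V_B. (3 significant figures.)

Looking into the second stage from A: R3 + R4 = 38.81 Ω appears in parallel with R2.
R2 ‖ (R3+R4) = 3.511 Ω.
First divider: V_A = V_s · 3.511/(39.1 + 3.511) = 2.027 V.
Stage 2 is unloaded, so V_B = V_A · R4/(R3+R4) = 2.027 × 32.1/38.81 = 1.676 V.

V_B ≈ 1.68 V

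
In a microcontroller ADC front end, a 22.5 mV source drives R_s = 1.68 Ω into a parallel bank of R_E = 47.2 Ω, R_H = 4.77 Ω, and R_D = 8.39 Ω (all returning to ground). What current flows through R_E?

Combine the parallel branches: R_p = (1/47.2 + 1/4.77 + 1/8.39)⁻¹ = 2.857 Ω.
Node voltage V_A = V_in · R_p/(R_s + R_p) = 22.5 × 0.6297 = 14.17 mV.
Branch current I = V_A/R_E = 14.17/47.2 = 0.3002 mA.

I ≈ 0.300 mA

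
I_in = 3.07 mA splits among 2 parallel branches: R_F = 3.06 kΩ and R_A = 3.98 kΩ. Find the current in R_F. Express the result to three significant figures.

Two-branch current divider: I_k = I_in · R_other/(R_1 + R_2).
So I = 3.07 × 3.98/7.040 = 1.736 mA.

I ≈ 1.74 mA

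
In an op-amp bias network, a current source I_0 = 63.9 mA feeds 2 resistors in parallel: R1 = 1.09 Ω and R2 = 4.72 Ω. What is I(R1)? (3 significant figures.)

With just two branches, the current splits inversely with resistance.
So I = 63.9 × 4.72/5.810 = 51.91 mA.

I ≈ 51.9 mA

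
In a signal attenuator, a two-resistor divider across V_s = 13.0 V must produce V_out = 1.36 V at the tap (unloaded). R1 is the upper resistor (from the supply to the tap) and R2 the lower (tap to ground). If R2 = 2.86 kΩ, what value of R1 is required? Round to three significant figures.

R1 ≈ 24.5 kΩ

V_out/V_s = R2/(R1+R2) = 0.1046.
R1 = R2·(1/k − 1) = 2.86 × 8.559 = 24.48 kΩ.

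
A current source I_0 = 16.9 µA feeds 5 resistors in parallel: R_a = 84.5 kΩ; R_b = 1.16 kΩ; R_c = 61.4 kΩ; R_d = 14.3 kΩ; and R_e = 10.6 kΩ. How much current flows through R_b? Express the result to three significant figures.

Conductances: ΣG = 1/84.5 + 1/1.16 + 1/61.4 + 1/14.3 + 1/10.6 = 1.054 (1/kΩ).
Current divider: I(R_b) = I_0 · G_k/ΣG = 16.9 × (0.8621/1.054) = 16.9 × 0.8175 = 13.82 µA.

I ≈ 13.8 µA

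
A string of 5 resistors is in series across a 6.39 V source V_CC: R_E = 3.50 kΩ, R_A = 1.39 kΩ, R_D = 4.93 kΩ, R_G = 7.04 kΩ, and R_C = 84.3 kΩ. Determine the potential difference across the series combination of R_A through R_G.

V ≈ 0.844 V

Series total: ΣR = 3.50 + 1.39 + 4.93 + 7.04 + 84.3 = 101.2 kΩ.
R_{R_A..R_G} = 1.39 + 4.93 + 7.04 = 13.36 kΩ.
By the voltage-divider rule, V = 6.39 × 13.36/101.2 = 0.8439 V.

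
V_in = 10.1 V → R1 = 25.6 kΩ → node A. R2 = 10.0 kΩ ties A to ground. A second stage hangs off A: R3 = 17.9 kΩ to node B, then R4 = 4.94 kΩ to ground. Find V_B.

V_B ≈ 0.467 V

Node A sees R2 in parallel with the series input of stage 2, R3 + R4 = 22.84 kΩ.
R2 ‖ (R3+R4) = 6.955 kΩ.
First divider: V_A = V_in · 6.955/(25.6 + 6.955) = 2.158 V.
Then the unloaded second divider: V_B = V_A × R4/(R3+R4) = 2.158 × 0.2163 = 0.4667 V.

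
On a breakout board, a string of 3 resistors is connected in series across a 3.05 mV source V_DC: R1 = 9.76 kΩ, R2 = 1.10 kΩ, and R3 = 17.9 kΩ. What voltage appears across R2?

V ≈ 0.117 mV

Series total: ΣR = 9.76 + 1.10 + 17.9 = 28.76 kΩ.
Voltage divider: V = V_DC · (1.100 / 28.76) = 3.05 × 0.03825 = 0.1167 mV.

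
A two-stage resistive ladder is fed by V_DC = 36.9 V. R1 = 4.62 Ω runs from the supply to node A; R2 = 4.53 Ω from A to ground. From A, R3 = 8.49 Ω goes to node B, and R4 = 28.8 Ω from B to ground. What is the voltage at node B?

V_B ≈ 13.3 V

Looking into the second stage from A: R3 + R4 = 37.29 Ω appears in parallel with R2.
Effective lower resistance at A: R2 ‖ 37.29 = 4.039 Ω.
So V_A = 36.9 × 0.4665 = 17.21 V.
Then the unloaded second divider: V_B = V_A × R4/(R3+R4) = 17.21 × 0.7723 = 13.29 V.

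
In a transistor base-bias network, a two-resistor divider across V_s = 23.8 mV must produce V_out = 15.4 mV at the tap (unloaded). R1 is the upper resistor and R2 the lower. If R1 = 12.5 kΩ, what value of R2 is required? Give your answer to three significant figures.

R2 ≈ 22.9 kΩ

Required fraction k = V_out/V_s = 0.6471.
So R2 = R1 · V_out/(V_s − V_out) = 12.5 × 15.4/(23.8 − 15.4) = 12.5 × 1.833 = 22.92 kΩ.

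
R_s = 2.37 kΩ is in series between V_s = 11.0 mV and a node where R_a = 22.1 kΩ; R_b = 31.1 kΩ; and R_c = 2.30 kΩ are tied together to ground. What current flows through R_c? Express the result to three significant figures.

Combine the parallel branches: R_p = (1/22.1 + 1/31.1 + 1/2.30)⁻¹ = 1.952 kΩ.
V_A = 11.0 × 1.952/4.322 = 4.969 mV.
Branch current I = V_A/R_c = 4.969/2.30 = 2.160 µA.

I ≈ 2.16 µA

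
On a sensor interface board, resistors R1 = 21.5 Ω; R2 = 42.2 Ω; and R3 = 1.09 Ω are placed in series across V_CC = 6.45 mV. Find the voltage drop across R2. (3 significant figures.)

V ≈ 4.20 mV

ΣR = 21.5 + 42.2 + 1.09 = 64.79 Ω.
By the voltage-divider rule, V = 6.45 × 42.20/64.79 = 4.201 mV.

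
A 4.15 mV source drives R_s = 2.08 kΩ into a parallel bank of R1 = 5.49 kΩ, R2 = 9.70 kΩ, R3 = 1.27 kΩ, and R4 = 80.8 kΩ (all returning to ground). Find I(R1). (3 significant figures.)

I ≈ 0.232 µA

Combine the parallel branches: R_p = (1/5.49 + 1/9.70 + 1/1.27 + 1/80.8)⁻¹ = 0.9216 kΩ.
V_A = 4.15 × 0.9216/3.002 = 1.274 mV.
I(R1) = V_A / R1 = 1.274/5.49 = 0.2321 µA.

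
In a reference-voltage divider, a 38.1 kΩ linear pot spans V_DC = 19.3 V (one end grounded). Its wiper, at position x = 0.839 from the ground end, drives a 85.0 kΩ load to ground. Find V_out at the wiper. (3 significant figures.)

The pot divides into 6.134 kΩ above the wiper and 31.97 kΩ below.
R_L loads the lower segment: effective lower R = 23.23 kΩ.
V_out = 19.3 × 23.23/(6.134 + 23.23) = 15.27 V.

V_out ≈ 15.3 V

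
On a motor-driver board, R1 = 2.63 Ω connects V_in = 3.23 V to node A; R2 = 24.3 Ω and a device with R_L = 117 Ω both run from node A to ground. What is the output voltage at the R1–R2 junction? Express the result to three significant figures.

First combine the lower leg with the load: R2 ‖ R_L = 20.12 Ω.
Voltage divider with the loaded lower leg: V_out = 3.23 × 20.12/(2.63 + 20.12) = 3.23 × 0.8844 = 2.857 V.
(Unloaded it would be 2.91 V; the load pulls it down.)

V_out ≈ 2.86 V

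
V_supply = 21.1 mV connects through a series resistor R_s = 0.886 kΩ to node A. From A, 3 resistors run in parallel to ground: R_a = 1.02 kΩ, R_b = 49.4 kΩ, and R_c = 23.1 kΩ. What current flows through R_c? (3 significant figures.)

I ≈ 0.475 µA

Equivalent of the parallel group: R_p = 0.9579 kΩ.
V_A by voltage divider: V_A = 21.1 × 0.9579/(0.886 + 0.9579) = 10.96 mV.
Branch current I = V_A/R_c = 10.96/23.1 = 0.4745 µA.
(Equivalently: I_total = 11.44 µA, then current-divider fraction G_k/ΣG = 0.04147.)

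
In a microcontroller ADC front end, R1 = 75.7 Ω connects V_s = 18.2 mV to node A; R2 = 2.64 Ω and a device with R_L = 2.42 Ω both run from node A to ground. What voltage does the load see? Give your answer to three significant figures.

V_out ≈ 0.299 mV

First combine the lower leg with the load: R2 ‖ R_L = 1.263 Ω.
Voltage divider with the loaded lower leg: V_out = 18.2 × 1.263/(75.7 + 1.263) = 18.2 × 0.01641 = 0.2986 mV.
(Unloaded it would be 0.613 mV; the load pulls it down.)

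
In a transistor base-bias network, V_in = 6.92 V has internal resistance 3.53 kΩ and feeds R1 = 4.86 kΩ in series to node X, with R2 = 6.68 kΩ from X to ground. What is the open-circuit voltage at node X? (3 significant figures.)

R1' = 3.53 + 4.86 = 8.390 kΩ (source resistance + R1).
V_th is the unloaded tap voltage: V_in · R2/(R1'+R2) = 6.92 × 0.4433 = 3.067 V.

V_th ≈ 3.07 V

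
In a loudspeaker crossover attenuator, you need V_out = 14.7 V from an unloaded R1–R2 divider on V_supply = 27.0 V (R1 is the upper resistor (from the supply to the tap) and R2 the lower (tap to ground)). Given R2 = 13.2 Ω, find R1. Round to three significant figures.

R1 ≈ 11.0 Ω

The divider ratio is R2/(R1+R2) = 14.7/27.0 = 0.5444.
Rearranging, R1 = R2·(1−k)/k = 13.2 × 0.8367 = 11.04 Ω.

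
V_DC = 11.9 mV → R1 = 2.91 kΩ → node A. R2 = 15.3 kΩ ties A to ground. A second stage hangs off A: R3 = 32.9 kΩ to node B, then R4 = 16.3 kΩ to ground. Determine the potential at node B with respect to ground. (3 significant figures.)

Looking into the second stage from A: R3 + R4 = 49.20 kΩ appears in parallel with R2.
Effective lower resistance at A: R2 ‖ 49.20 = 11.67 kΩ.
First divider: V_A = V_DC · 11.67/(2.91 + 11.67) = 9.525 mV.
Stage 2 is unloaded, so V_B = V_A · R4/(R3+R4) = 9.525 × 16.3/49.20 = 3.156 mV.

V_B ≈ 3.16 mV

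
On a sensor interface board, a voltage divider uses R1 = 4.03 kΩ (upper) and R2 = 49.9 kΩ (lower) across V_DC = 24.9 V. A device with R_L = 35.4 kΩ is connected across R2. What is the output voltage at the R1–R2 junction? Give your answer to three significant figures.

V_out ≈ 20.8 V

First combine the lower leg with the load: R2 ‖ R_L = 20.71 kΩ.
Voltage divider with the loaded lower leg: V_out = 24.9 × 20.71/(4.03 + 20.71) = 24.9 × 0.8371 = 20.84 V.
(Unloaded it would be 23.0 V; the load pulls it down.)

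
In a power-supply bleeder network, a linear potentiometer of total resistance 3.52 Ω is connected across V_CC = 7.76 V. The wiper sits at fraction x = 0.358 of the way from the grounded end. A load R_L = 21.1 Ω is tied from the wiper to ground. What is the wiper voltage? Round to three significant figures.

V_out ≈ 2.68 V

The pot divides into 2.260 Ω above the wiper and 1.260 Ω below.
(x·R_p) ‖ R_L = 1.189 Ω.
V_out = 7.76 × 1.189/(2.260 + 1.189) = 2.675 V.
(Unloaded: V_out = x·V_CC = 2.78 V.)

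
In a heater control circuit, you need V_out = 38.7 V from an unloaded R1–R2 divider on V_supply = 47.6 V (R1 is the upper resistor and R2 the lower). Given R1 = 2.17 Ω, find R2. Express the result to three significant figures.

R2 ≈ 9.44 Ω

V_out/V_supply = R2/(R1+R2) = 0.8130.
R2 = R1 · 0.8130/(1 − 0.8130) = 9.436 Ω.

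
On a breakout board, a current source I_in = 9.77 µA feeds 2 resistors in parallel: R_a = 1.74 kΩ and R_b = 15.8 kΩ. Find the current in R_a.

I ≈ 8.80 µA

Two-branch current divider: I_k = I_in · R_other/(R_1 + R_2).
I(R_a) = 9.77 × 15.8/(1.74 + 15.8) = 9.77 × 0.9008 = 8.801 µA.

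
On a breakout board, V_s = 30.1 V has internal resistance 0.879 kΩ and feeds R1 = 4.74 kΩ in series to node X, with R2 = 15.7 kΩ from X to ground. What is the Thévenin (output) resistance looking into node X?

R1' = 0.879 + 4.74 = 5.619 kΩ (source resistance + R1).
Zeroing V_s shorts the top of R1' to ground, so R_th = R1' ‖ R2 = 4.138 kΩ.

R_th ≈ 4.14 kΩ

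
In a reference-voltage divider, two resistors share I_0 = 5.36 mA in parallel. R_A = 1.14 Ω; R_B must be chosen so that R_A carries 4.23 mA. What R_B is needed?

In a two-way split, I_A/I_0 = R_B/(R_A + R_B).
4.23/5.36 = R_B/(R_A + R_B) → R_B = R_A · (0.7892)/(1 − 0.7892) = 1.14 × 3.743 = 4.267 Ω.

R_B ≈ 4.27 Ω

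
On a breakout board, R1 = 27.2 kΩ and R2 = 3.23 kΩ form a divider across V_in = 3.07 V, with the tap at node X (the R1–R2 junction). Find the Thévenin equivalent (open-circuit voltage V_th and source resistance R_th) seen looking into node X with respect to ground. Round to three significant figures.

V_th ≈ 0.326 V, R_th ≈ 2.89 kΩ

V_th is the unloaded tap voltage: V_in · R2/(R1+R2) = 3.07 × 0.1061 = 0.3259 V.
With V_in suppressed (replaced by a short), R_th = R1 ‖ R2 = (27.20 × 3.23)/(27.20 + 3.23) = 2.887 kΩ.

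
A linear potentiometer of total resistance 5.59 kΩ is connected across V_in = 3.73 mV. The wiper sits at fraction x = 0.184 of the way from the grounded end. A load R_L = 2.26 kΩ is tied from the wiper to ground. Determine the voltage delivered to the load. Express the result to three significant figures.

Lower segment x·R_p = 1.029 kΩ; upper segment (1−x)·R_p = 4.561 kΩ.
Lower segment in parallel with the load: 1.029 ‖ 2.26 = 0.7069 kΩ.
V_out = 3.73 × 0.7069/(4.561 + 0.7069) = 0.5005 mV.

V_out ≈ 0.500 mV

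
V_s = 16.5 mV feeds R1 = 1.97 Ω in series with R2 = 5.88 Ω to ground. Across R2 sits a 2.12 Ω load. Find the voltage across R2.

First combine the lower leg with the load: R2 ‖ R_L = 1.558 Ω.
Voltage divider with the loaded lower leg: V_out = 16.5 × 1.558/(1.97 + 1.558) = 16.5 × 0.4416 = 7.287 mV.
(Unloaded it would be 12.4 mV; the load pulls it down.)

V_out ≈ 7.29 mV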